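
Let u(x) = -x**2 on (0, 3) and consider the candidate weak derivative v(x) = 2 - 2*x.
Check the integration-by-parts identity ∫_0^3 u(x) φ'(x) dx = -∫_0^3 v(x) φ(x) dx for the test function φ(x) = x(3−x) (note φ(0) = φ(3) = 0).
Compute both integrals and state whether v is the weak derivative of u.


LHS = 27/2, RHS = 9/2. No, v is not the weak derivative of u.

u(x) = -x**2, classical derivative u'(x) = -2*x.
φ(x) = x(3−x), so φ'(x) = 3 - 2*x.
Note φ(0) = φ(3) = 0, so the boundary term u·φ vanishes.
LHS = ∫_0^3 u(x) φ'(x) dx = ∫_0^3 (2*x^3 - 3*x^2) dx. Term by term:
  ∫_0^3 2*x^3 dx = 81/2;  ∫_0^3 -3*x^2 dx = -27.
Sum: 81/2 − 27 = 27/2.
So LHS = 27/2.
∫_0^3 v(x) φ(x) dx = ∫_0^3 (2*x^3 - 8*x^2 + 6*x) dx. Term by term:
  ∫_0^3 2*x^3 dx = 81/2;  ∫_0^3 -8*x^2 dx = -72;  ∫_0^3 6*x dx = 27.
Sum: 81/2 − 72 + 27 = -9/2.
So RHS = -∫_0^3 v(x) φ(x) dx = 9/2.
LHS − RHS = 9 ≠ 0, so the identity fails.
(For a valid weak derivative the identity must hold for EVERY test function, in particular this one. The failure shows v is NOT the weak derivative of u.)
Correct weak derivative would be u'(x) = -2*x.


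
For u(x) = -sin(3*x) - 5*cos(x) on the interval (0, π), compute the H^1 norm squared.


||u||_{H^1(0,π)}^2 = 30*π

u'(x) = 5*sin(x) - 3*cos(3*x).
Expand u² and (u')² and integrate term by term on (0, π), using: for integers n ≥ 1, ∫_0^π sin²(nx) dx = ∫_0^π cos²(nx) dx = π/2; for n ≠ n', ∫_0^π sin(nx)sin(n'x) dx = ∫_0^π cos(nx)cos(n'x) dx = 0; and by product-to-sum, ∫_0^π sin(nx)cos(n'x) dx = ½∫_0^π [sin((n+n')x) + sin((n−n')x)] dx, which is 0 when n+n' is even and 2n/(n²−n'²) when n+n' is odd (it need not vanish on (0, π)).
  u² squared terms: (-1)²·∫sin(3x)² dx = 1·π/2 = π/2;  (-5)²·∫cos(x)² dx = 25·π/2 = 25*π/2.
  u² cross terms: 2·(-1)·(-5)·∫sin(3x)·cos(x) dx = 10·(0) = 0.
  So ∫_0^π u² dx = π/2 + 25*π/2 + 0 = 13*π.
  (u')² squared terms: (-3)²·∫cos(3x)² dx = 9·π/2 = 9*π/2;  (5)²·∫sin(x)² dx = 25·π/2 = 25*π/2.
  (u')² cross terms: 2·(-3)·(5)·∫cos(3x)·sin(x) dx = -30·(0) = 0.
  So ∫_0^π (u')² dx = 9*π/2 + 25*π/2 + 0 = 17*π.
||u||_{H^1}^2 = (13*π) + (17*π) = 30*π.


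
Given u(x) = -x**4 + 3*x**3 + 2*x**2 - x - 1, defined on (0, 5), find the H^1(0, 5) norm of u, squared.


||u||_{H^1}^2 = 1752035/36

The H^1 norm (squared) on an interval (0, L) is
  ||u||_{H^1}^2 = ∫_0^L u(x)^2 dx + ∫_0^L u'(x)^2 dx.
Compute u'(x) = -4*x**3 + 9*x**2 + 4*x - 1.
Then u(x)^2 = x**8 - 6*x**7 + 5*x**6 + 14*x**5 - 10*x**3 - 3*x**2 + 2*x + 1 and u'(x)^2 = 16*x**6 - 72*x**5 + 49*x**4 + 80*x**3 - 2*x**2 - 8*x + 1.
Integrate each monomial from 0 to 5 using ∫_0^5 c·x^n dx = c·5^(n+1)/(n+1):
  ∫_0^5 u(x)^2 dx = ∫_0^5 (x^8 - 6*x^7 + 5*x^6 + 14*x^5 - 10*x^3 - 3*x^2 + 2*x + 1) dx. Term by term:
    ∫_0^5 x^8 dx = 1953125/9;  ∫_0^5 -6*x^7 dx = -1171875/4;  ∫_0^5 5*x^6 dx = 390625/7;
    ∫_0^5 14*x^5 dx = 109375/3;  ∫_0^5 -10*x^3 dx = -3125/2;  ∫_0^5 -3*x^2 dx = -125;
    ∫_0^5 2*x dx = 25;  ∫_0^5 1 dx = 5.
  Sum: 1953125/9 − 1171875/4 + 390625/7 + 109375/3 − 3125/2 − 125 + 25 + 5 = 3691685/252.
  ∫_0^5 u'(x)^2 dx = ∫_0^5 (16*x^6 - 72*x^5 + 49*x^4 + 80*x^3 - 2*x^2 - 8*x + 1) dx. Term by term:
    ∫_0^5 16*x^6 dx = 1250000/7;  ∫_0^5 -72*x^5 dx = -187500;  ∫_0^5 49*x^4 dx = 30625;
    ∫_0^5 80*x^3 dx = 12500;  ∫_0^5 -2*x^2 dx = -250/3;  ∫_0^5 -8*x dx = -100;
    ∫_0^5 1 dx = 5.
  Sum: 1250000/7 − 187500 + 30625 + 12500 − 250/3 − 100 + 5 = 714380/21.
Adding: ||u||_{H^1}^2 = 3691685/252 + 714380/21 = 1752035/36.


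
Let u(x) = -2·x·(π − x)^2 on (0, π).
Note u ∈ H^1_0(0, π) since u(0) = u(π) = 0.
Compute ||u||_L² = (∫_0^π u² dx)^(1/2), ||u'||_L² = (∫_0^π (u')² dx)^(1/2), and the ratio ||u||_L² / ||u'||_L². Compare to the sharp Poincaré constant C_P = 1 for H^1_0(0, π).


||u||_L² / ||u'||_L² = sqrt(14)*π/14 < C_P = 1.

u(x) = -2·x·(π − x)^2, so u'(x) = 2*(π - 3*x)*(x - π).
u(x) = -2·x·(π − x)^2 vanishes at x = 0 and x = π, so u ∈ H^1_0(0, π). Differentiate via the product rule and integrate the resulting polynomials term by term.
  ∫_0^π u² dx = ∫_0^π (4*x^6 - 16*π*x^5 + 24*π^2*x^4 - 16*π^3*x^3 + 4*π^4*x^2) dx. Term by term:
    ∫_0^π 4*x^6 dx = 4*π^7/7;  ∫_0^π -16*π*x^5 dx = -8*π^7/3;  ∫_0^π 24*π^2*x^4 dx = 24*π^7/5;
    ∫_0^π -16*π^3*x^3 dx = -4*π^7;  ∫_0^π 4*π^4*x^2 dx = 4*π^7/3.
  Sum: 4*π^7/7 − 8*π^7/3 + 24*π^7/5 − 4*π^7 + 4*π^7/3 = 4*π^7/105.
  ∫_0^π (u')² dx = ∫_0^π (36*x^4 - 96*π*x^3 + 88*π^2*x^2 - 32*π^3*x + 4*π^4) dx. Term by term:
    ∫_0^π 36*x^4 dx = 36*π^5/5;  ∫_0^π -96*π*x^3 dx = -24*π^5;  ∫_0^π 88*π^2*x^2 dx = 88*π^5/3;
    ∫_0^π -32*π^3*x dx = -16*π^5;  ∫_0^π 4*π^4 dx = 4*π^5.
  Sum: 36*π^5/5 − 24*π^5 + 88*π^5/3 − 16*π^5 + 4*π^5 = 8*π^5/15.
∫_0^π u² dx = 4*π^7/105, so ||u||_L² = 2*sqrt(105)*π^(7/2)/105.
∫_0^π (u')² dx = 8*π^5/15, so ||u'||_L² = 2*sqrt(30)*π^(5/2)/15.
Ratio ||u||_L² / ||u'||_L² = sqrt(14)*π/14.
Sharp Poincaré constant on H^1_0(0, π) is C_P = L/π = 1, achieved by sin(x).
A polynomial bump cannot attain the sharp Poincaré constant (only the first sine eigenfunction does), so the ratio is strictly less than C_P, consistent with ||u||_L² ≤ C_P ||u'||_L².


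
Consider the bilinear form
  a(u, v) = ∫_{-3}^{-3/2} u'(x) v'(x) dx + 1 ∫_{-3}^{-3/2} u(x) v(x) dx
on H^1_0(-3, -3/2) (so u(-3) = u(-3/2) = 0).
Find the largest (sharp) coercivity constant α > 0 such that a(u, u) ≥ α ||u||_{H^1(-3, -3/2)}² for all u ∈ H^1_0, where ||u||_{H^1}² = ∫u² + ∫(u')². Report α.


α = 1

Coercivity of a(·,·) on H^1_0(-3, -3/2) means a(u, u) ≥ α ||u||_{H^1}² for every u ∈ H^1_0.
The interval has length L = 3/2, and Poincaré/coercivity depend only on L. Here a(u, u) = ∫(u')² + (1)·∫u².
Here c = 1 ≥ 1, so a(u,u) = ∫(u')² + c∫u² ≥ ∫(u')² + ∫u² = ||u||_{H^1}², i.e. α = 1 works. No larger α is possible: a(u,u) ≥ α||u||_{H^1}² means (1−α)∫(u')² ≥ (α−c)∫u², and for the modes u_n = sin(nπ(x−x₀)/L) (x₀ the left endpoint) one has ∫u_n²/∫(u_n')² = (L/(nπ))² → 0, so a(u_n,u_n)/||u_n||_{H^1}² → 1. Hence the optimal constant is α = 1.
Therefore α = 1.


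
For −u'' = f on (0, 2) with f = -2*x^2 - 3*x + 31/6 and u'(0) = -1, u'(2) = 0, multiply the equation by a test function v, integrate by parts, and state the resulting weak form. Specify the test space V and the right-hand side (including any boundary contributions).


V = H^1(0, 2) (v unrestricted at boundary; u is determined up to an additive constant); weak form: ∫_0^2 u'v' dx = ∫_0^2 (-2*x^2 - 3*x + 31/6) v dx + v(0) for all v ∈ V.

Multiply both sides by a test function v and integrate from 0 to 2:
  ∫_0^2 −u''(x) v(x) dx = ∫_0^2 f(x) v(x) dx.
Integrate the LHS by parts once:
  ∫_0^2 −u'' v dx = −[u'(x) v(x)]_0^2 + ∫_0^2 u'(x) v'(x) dx.
Thus ∫_0^2 u'(x) v'(x) dx = ∫_0^2 f(x) v(x) dx + [u'(x) v(x)]_0^2.
Choose V so that boundary terms are either known or forced to vanish.
u has inhomogeneous Neumann u'(0) = -1, u'(2) = 0. [u' v]_0^2 = (0)·v(2) − (-1)·v(0) = v(0). Take V = H^1(0, 2); boundary term becomes part of RHS.
Weak formulation: find u (satisfying any essential BC) such that ∫_0^2 u'(x) v'(x) dx = ∫_0^2 f v dx + v(0) for all v ∈ V (Neumann data are natural BCs: they enter the RHS as boundary terms).
Substituting f(x) = -2*x^2 - 3*x + 31/6, the right-hand side is ∫_0^2 (-2*x^2 - 3*x + 31/6) v dx + v(0).
Compatibility check (pure Neumann): taking v ≡ 1 ∈ V gives 0 = ∫_0^2 f dx + (0) − (-1), i.e. ∫_0^2 f dx must equal u'(0) − u'(2) = -1. Indeed ∫_0^2 (-2*x^2 - 3*x + 31/6) dx = -1, so the data are compatible. The solution is then unique only up to an additive constant (fix it e.g. by requiring ∫_0^2 u dx = 0).


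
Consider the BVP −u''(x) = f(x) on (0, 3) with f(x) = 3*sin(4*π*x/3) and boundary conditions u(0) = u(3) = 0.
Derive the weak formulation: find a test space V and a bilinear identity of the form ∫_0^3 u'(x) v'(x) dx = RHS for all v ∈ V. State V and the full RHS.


V = H^1_0(0, 3) (so v(0) = v(3) = 0); weak form: ∫_0^3 u'v' dx = ∫_0^3 (3*sin(4*π*x/3)) v dx for all v ∈ V.

Multiply both sides by a test function v and integrate from 0 to 3:
  ∫_0^3 −u''(x) v(x) dx = ∫_0^3 f(x) v(x) dx.
Integrate the LHS by parts once:
  ∫_0^3 −u'' v dx = −[u'(x) v(x)]_0^3 + ∫_0^3 u'(x) v'(x) dx.
Thus ∫_0^3 u'(x) v'(x) dx = ∫_0^3 f(x) v(x) dx + [u'(x) v(x)]_0^3.
Choose V so that boundary terms are either known or forced to vanish.
u is Dirichlet: u(0) = u(3) = 0. Let V = H^1_0(0, 3); then v(0) = v(3) = 0, and [u' v]_0^3 = 0.
Weak formulation: find u (satisfying any essential BC) such that ∫_0^3 u'(x) v'(x) dx = ∫_0^3 f v dx for all v ∈ V.
Substituting f(x) = 3*sin(4*π*x/3), the right-hand side is ∫_0^3 (3*sin(4*π*x/3)) v dx.


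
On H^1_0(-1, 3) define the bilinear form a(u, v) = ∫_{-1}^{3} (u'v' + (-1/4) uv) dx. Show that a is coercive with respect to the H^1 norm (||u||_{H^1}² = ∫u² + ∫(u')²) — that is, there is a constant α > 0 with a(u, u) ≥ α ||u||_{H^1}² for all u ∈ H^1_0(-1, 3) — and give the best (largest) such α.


α = (-4 + π^2)/(π^2 + 16)

Coercivity of a(·,·) on H^1_0(-1, 3) means a(u, u) ≥ α ||u||_{H^1}² for every u ∈ H^1_0.
The interval has length L = 4, and Poincaré/coercivity depend only on L. Here a(u, u) = ∫(u')² + (-1/4)·∫u².
Here c = -1/4 < 0 with |c| < (π/L)² = π^2/16, so coercivity still holds. The condition a(u,u) ≥ α||u||_{H^1}² reads (1−α)∫(u')² ≥ (α−c)∫u². Any admissible α is ≤ 1 (rapidly oscillating u have ∫u²/∫(u')² → 0), and α = 1 would force 0 ≥ (1−c)∫u², impossible since c < 1; so 1−α > 0. By the sharp Poincaré inequality on H^1_0 of an interval of length L, ∫(u')² ≥ (π/L)²∫u² with equality for the first sine mode sin(π(x−x₀)/L) (x₀ the left endpoint), so the inequality holds for all u iff (1−α)(π/L)² ≥ α − c, i.e. α ≤ ((π/L)² + c)/((π/L)² + 1) = (1 + c(L/π)²)/(1 + (L/π)²). (Direct route, valid since c ≤ 0: Poincaré gives c∫u² ≥ c(L/π)²∫(u')², so a(u,u) ≥ (1 + c(L/π)²)∫(u')², while ||u||_{H^1}² ≤ (1 + (L/π)²)∫(u')²; dividing yields the same α.) With (π/L)² = π^2/16 and c = -1/4, the largest admissible constant is α = ((π/L)² + c)/((π/L)² + 1).
Simplifying, α = (-4 + π^2)/(π^2 + 16).


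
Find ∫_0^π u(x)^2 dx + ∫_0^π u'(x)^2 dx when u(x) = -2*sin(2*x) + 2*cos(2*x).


||u||_{H^1(0,π)}^2 = 20*π

u'(x) = -4*sin(2*x) - 4*cos(2*x).
Expand u² and (u')² and integrate term by term on (0, π), using: for integers n ≥ 1, ∫_0^π sin²(nx) dx = ∫_0^π cos²(nx) dx = π/2; for n ≠ n', ∫_0^π sin(nx)sin(n'x) dx = ∫_0^π cos(nx)cos(n'x) dx = 0; and by product-to-sum, ∫_0^π sin(nx)cos(n'x) dx = ½∫_0^π [sin((n+n')x) + sin((n−n')x)] dx, which is 0 when n+n' is even and 2n/(n²−n'²) when n+n' is odd (it need not vanish on (0, π)).
  u² squared terms: (-2)²·∫sin(2x)² dx = 4·π/2 = 2*π;  (2)²·∫cos(2x)² dx = 4·π/2 = 2*π.
  u² cross terms: 2·(-2)·(2)·∫sin(2x)·cos(2x) dx = -8·(0) = 0.
  So ∫_0^π u² dx = 2*π + 2*π + 0 = 4*π.
  (u')² squared terms: (-4)²·∫cos(2x)² dx = 16·π/2 = 8*π;  (-4)²·∫sin(2x)² dx = 16·π/2 = 8*π.
  (u')² cross terms: 2·(-4)·(-4)·∫cos(2x)·sin(2x) dx = 32·(0) = 0.
  So ∫_0^π (u')² dx = 8*π + 8*π + 0 = 16*π.
||u||_{H^1}^2 = (4*π) + (16*π) = 20*π.


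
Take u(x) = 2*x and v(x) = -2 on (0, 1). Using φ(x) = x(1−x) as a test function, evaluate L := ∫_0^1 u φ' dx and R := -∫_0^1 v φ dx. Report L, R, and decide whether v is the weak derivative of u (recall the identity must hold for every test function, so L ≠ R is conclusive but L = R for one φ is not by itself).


LHS = -1/3, RHS = 1/3. No, v is not the weak derivative of u.

u(x) = 2*x, classical derivative u'(x) = 2.
φ(x) = x(1−x), so φ'(x) = 1 - 2*x.
Note φ(0) = φ(1) = 0, so the boundary term u·φ vanishes.
LHS = ∫_0^1 u(x) φ'(x) dx = ∫_0^1 (-4*x^2 + 2*x) dx. Term by term:
  ∫_0^1 -4*x^2 dx = -4/3;  ∫_0^1 2*x dx = 1.
Sum: -4/3 + 1 = -1/3.
So LHS = -1/3.
∫_0^1 v(x) φ(x) dx = ∫_0^1 (2*x^2 - 2*x) dx. Term by term:
  ∫_0^1 2*x^2 dx = 2/3;  ∫_0^1 -2*x dx = -1.
Sum: 2/3 − 1 = -1/3.
So RHS = -∫_0^1 v(x) φ(x) dx = 1/3.
LHS − RHS = -2/3 ≠ 0, so the identity fails.
(For a valid weak derivative the identity must hold for EVERY test function, in particular this one. The failure shows v is NOT the weak derivative of u.)
Correct weak derivative would be u'(x) = 2.


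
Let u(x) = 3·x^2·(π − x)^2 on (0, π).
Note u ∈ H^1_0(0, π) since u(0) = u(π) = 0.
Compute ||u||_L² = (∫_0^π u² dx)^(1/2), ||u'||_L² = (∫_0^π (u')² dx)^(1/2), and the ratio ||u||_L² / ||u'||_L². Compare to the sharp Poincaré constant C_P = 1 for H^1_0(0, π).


||u||_L² / ||u'||_L² = sqrt(3)*π/6 < C_P = 1.

u(x) = 3·x^2·(π − x)^2, so u'(x) = 6*x*(x - π)*(2*x - π).
u(x) = 3·x^2·(π − x)^2 vanishes at x = 0 and x = π, so u ∈ H^1_0(0, π). Differentiate via the product rule and integrate the resulting polynomials term by term.
  ∫_0^π u² dx = ∫_0^π (9*x^8 - 36*π*x^7 + 54*π^2*x^6 - 36*π^3*x^5 + 9*π^4*x^4) dx. Term by term:
    ∫_0^π 9*x^8 dx = π^9;  ∫_0^π -36*π*x^7 dx = -9*π^9/2;  ∫_0^π 54*π^2*x^6 dx = 54*π^9/7;
    ∫_0^π -36*π^3*x^5 dx = -6*π^9;  ∫_0^π 9*π^4*x^4 dx = 9*π^9/5.
  Sum: π^9 − 9*π^9/2 + 54*π^9/7 − 6*π^9 + 9*π^9/5 = π^9/70.
  ∫_0^π (u')² dx = ∫_0^π (144*x^6 - 432*π*x^5 + 468*π^2*x^4 - 216*π^3*x^3 + 36*π^4*x^2) dx. Term by term:
    ∫_0^π 144*x^6 dx = 144*π^7/7;  ∫_0^π -432*π*x^5 dx = -72*π^7;  ∫_0^π 468*π^2*x^4 dx = 468*π^7/5;
    ∫_0^π -216*π^3*x^3 dx = -54*π^7;  ∫_0^π 36*π^4*x^2 dx = 12*π^7.
  Sum: 144*π^7/7 − 72*π^7 + 468*π^7/5 − 54*π^7 + 12*π^7 = 6*π^7/35.
∫_0^π u² dx = π^9/70, so ||u||_L² = sqrt(70)*π^(9/2)/70.
∫_0^π (u')² dx = 6*π^7/35, so ||u'||_L² = sqrt(210)*π^(7/2)/35.
Ratio ||u||_L² / ||u'||_L² = sqrt(3)*π/6.
Sharp Poincaré constant on H^1_0(0, π) is C_P = L/π = 1, achieved by sin(x).
A polynomial bump cannot attain the sharp Poincaré constant (only the first sine eigenfunction does), so the ratio is strictly less than C_P, consistent with ||u||_L² ≤ C_P ||u'||_L².


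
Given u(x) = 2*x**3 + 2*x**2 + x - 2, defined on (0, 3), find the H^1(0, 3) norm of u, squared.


||u||_{H^1}^2 = 191559/35

The H^1 norm (squared) on an interval (0, L) is
  ||u||_{H^1}^2 = ∫_0^L u(x)^2 dx + ∫_0^L u'(x)^2 dx.
Compute u'(x) = 6*x**2 + 4*x + 1.
Then u(x)^2 = 4*x**6 + 8*x**5 + 8*x**4 - 4*x**3 - 7*x**2 - 4*x + 4 and u'(x)^2 = 36*x**4 + 48*x**3 + 28*x**2 + 8*x + 1.
Integrate each monomial from 0 to 3 using ∫_0^3 c·x^n dx = c·3^(n+1)/(n+1):
  ∫_0^3 u(x)^2 dx = ∫_0^3 (4*x^6 + 8*x^5 + 8*x^4 - 4*x^3 - 7*x^2 - 4*x + 4) dx. Term by term:
    ∫_0^3 4*x^6 dx = 8748/7;  ∫_0^3 8*x^5 dx = 972;  ∫_0^3 8*x^4 dx = 1944/5;
    ∫_0^3 -4*x^3 dx = -81;  ∫_0^3 -7*x^2 dx = -63;  ∫_0^3 -4*x dx = -18;
    ∫_0^3 4 dx = 12.
  Sum: 8748/7 + 972 + 1944/5 − 81 − 63 − 18 + 12 = 86118/35.
  ∫_0^3 u'(x)^2 dx = ∫_0^3 (36*x^4 + 48*x^3 + 28*x^2 + 8*x + 1) dx. Term by term:
    ∫_0^3 36*x^4 dx = 8748/5;  ∫_0^3 48*x^3 dx = 972;  ∫_0^3 28*x^2 dx = 252;
    ∫_0^3 8*x dx = 36;  ∫_0^3 1 dx = 3.
  Sum: 8748/5 + 972 + 252 + 36 + 3 = 15063/5.
Adding: ||u||_{H^1}^2 = 86118/35 + 15063/5 = 191559/35.


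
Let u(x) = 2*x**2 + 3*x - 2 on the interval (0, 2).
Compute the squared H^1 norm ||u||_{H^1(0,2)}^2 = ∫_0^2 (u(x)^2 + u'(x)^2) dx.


||u||_{H^1}^2 = 2534/15

The H^1 norm (squared) on an interval (0, L) is
  ||u||_{H^1}^2 = ∫_0^L u(x)^2 dx + ∫_0^L u'(x)^2 dx.
Compute u'(x) = 4*x + 3.
Then u(x)^2 = 4*x**4 + 12*x**3 + x**2 - 12*x + 4 and u'(x)^2 = 16*x**2 + 24*x + 9.
Integrate each monomial from 0 to 2 using ∫_0^2 c·x^n dx = c·2^(n+1)/(n+1):
  ∫_0^2 u(x)^2 dx = ∫_0^2 (4*x^4 + 12*x^3 + x^2 - 12*x + 4) dx. Term by term:
    ∫_0^2 4*x^4 dx = 128/5;  ∫_0^2 12*x^3 dx = 48;  ∫_0^2 x^2 dx = 8/3;
    ∫_0^2 -12*x dx = -24;  ∫_0^2 4 dx = 8.
  Sum: 128/5 + 48 + 8/3 − 24 + 8 = 904/15.
  ∫_0^2 u'(x)^2 dx = ∫_0^2 (16*x^2 + 24*x + 9) dx. Term by term:
    ∫_0^2 16*x^2 dx = 128/3;  ∫_0^2 24*x dx = 48;  ∫_0^2 9 dx = 18.
  Sum: 128/3 + 48 + 18 = 326/3.
Adding: ||u||_{H^1}^2 = 904/15 + 326/3 = 2534/15.


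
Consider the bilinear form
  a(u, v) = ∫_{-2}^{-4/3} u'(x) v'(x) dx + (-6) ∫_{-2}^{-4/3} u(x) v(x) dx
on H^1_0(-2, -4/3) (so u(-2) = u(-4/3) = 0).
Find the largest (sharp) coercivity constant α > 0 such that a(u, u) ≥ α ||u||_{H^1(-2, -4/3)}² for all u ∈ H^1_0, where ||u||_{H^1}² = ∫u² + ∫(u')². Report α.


α = 3*(-8 + 3*π^2)/(4 + 9*π^2)

Coercivity of a(·,·) on H^1_0(-2, -4/3) means a(u, u) ≥ α ||u||_{H^1}² for every u ∈ H^1_0.
The interval has length L = 2/3, and Poincaré/coercivity depend only on L. Here a(u, u) = ∫(u')² + (-6)·∫u².
Here c = -6 < 0 with |c| < (π/L)² = 9*π^2/4, so coercivity still holds. The condition a(u,u) ≥ α||u||_{H^1}² reads (1−α)∫(u')² ≥ (α−c)∫u². Any admissible α is ≤ 1 (rapidly oscillating u have ∫u²/∫(u')² → 0), and α = 1 would force 0 ≥ (1−c)∫u², impossible since c < 1; so 1−α > 0. By the sharp Poincaré inequality on H^1_0 of an interval of length L, ∫(u')² ≥ (π/L)²∫u² with equality for the first sine mode sin(π(x−x₀)/L) (x₀ the left endpoint), so the inequality holds for all u iff (1−α)(π/L)² ≥ α − c, i.e. α ≤ ((π/L)² + c)/((π/L)² + 1) = (1 + c(L/π)²)/(1 + (L/π)²). (Direct route, valid since c ≤ 0: Poincaré gives c∫u² ≥ c(L/π)²∫(u')², so a(u,u) ≥ (1 + c(L/π)²)∫(u')², while ||u||_{H^1}² ≤ (1 + (L/π)²)∫(u')²; dividing yields the same α.) With (π/L)² = 9*π^2/4 and c = -6, the largest admissible constant is α = ((π/L)² + c)/((π/L)² + 1).
Simplifying, α = 3*(-8 + 3*π^2)/(4 + 9*π^2).


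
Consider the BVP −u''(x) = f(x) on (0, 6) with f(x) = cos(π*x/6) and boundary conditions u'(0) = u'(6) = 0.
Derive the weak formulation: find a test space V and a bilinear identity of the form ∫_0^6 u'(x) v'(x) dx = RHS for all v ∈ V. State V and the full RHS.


V = H^1(0, 6) (no boundary constraint on v; u is determined up to an additive constant); weak form: ∫_0^6 u'v' dx = ∫_0^6 (cos(π*x/6)) v dx for all v ∈ V.

Multiply both sides by a test function v and integrate from 0 to 6:
  ∫_0^6 −u''(x) v(x) dx = ∫_0^6 f(x) v(x) dx.
Integrate the LHS by parts once:
  ∫_0^6 −u'' v dx = −[u'(x) v(x)]_0^6 + ∫_0^6 u'(x) v'(x) dx.
Thus ∫_0^6 u'(x) v'(x) dx = ∫_0^6 f(x) v(x) dx + [u'(x) v(x)]_0^6.
Choose V so that boundary terms are either known or forced to vanish.
u has homogeneous Neumann: u'(0) = u'(6) = 0. So [u' v]_0^6 = 0·v(6) − 0·v(0) = 0 for any v; take V = H^1(0, 6).
Weak formulation: find u (satisfying any essential BC) such that ∫_0^6 u'(x) v'(x) dx = ∫_0^6 f v dx for all v ∈ V (homogeneous Neumann, so boundary terms vanish).
Substituting f(x) = cos(π*x/6), the right-hand side is ∫_0^6 (cos(π*x/6)) v dx.
Compatibility check (pure Neumann): taking v ≡ 1 ∈ V gives 0 = ∫_0^6 f dx + (0) − (0), i.e. ∫_0^6 f dx must equal u'(0) − u'(6) = 0. Indeed ∫_0^6 (cos(π*x/6)) dx = 0, so the data are compatible. The solution is then unique only up to an additive constant (fix it e.g. by requiring ∫_0^6 u dx = 0).


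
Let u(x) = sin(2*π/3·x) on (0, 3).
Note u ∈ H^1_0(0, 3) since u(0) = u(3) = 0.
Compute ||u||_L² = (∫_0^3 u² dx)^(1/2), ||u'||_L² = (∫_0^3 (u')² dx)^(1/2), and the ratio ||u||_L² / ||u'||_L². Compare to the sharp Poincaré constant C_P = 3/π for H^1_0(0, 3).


||u||_L² / ||u'||_L² = 3/(2*π) < C_P = 3/π.

u(x) = sin(2*π/3·x), so u'(x) = 2*π*cos(2*π*x/3)/3.
Writing u(x) = A·sin(kπx/L) with A = 1 and k = 2, use ∫_0^L sin²(kπx/L) dx = L/2 and ∫_0^L cos²(kπx/L) dx = L/2.
u² = 1·sin²(2*π/3·x) and (u')² = 4*π^2/9·cos²(2*π/3·x), and each of sin², cos² integrates to L/2 = 3/2 over (0, 3).
∫_0^3 u² dx = 3/2, so ||u||_L² = sqrt(6)/2.
∫_0^3 (u')² dx = 2*π^2/3, so ||u'||_L² = sqrt(6)*π/3.
Ratio ||u||_L² / ||u'||_L² = 3/(2*π).
Sharp Poincaré constant on H^1_0(0, 3) is C_P = L/π = 3/π, achieved by sin(π/3·x).
This is the k = 2 harmonic; the ratio L/(kπ) is strictly less than C_P = L/π, consistent with the sharp inequality ||u||_L² ≤ C_P ||u'||_L².


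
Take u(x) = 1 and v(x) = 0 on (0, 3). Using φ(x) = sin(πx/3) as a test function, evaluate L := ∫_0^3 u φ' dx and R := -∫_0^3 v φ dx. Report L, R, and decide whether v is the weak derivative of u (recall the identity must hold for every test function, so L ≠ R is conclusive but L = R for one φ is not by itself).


LHS = 0, RHS = 0. Yes, v = u' weakly.

u(x) = 1, classical derivative u'(x) = 0.
φ(x) = sin(πx/3), so φ'(x) = π*cos(π*x/3)/3.
Note φ(0) = φ(3) = 0, so the boundary term u·φ vanishes.
LHS = ∫_0^3 u(x) φ'(x) dx = ∫_0^3 (π*cos(π*x/3)/3) dx. Term by term:
  ∫_0^3 π*cos(π*x/3)/3 dx = 0.
So LHS = 0.
∫_0^3 v(x) φ(x) dx = ∫_0^3 (0) dx. Term by term:
  ∫_0^3 0 dx = 0.
So RHS = -∫_0^3 v(x) φ(x) dx = 0.
LHS = RHS, so the identity holds for this test φ.
Moreover u is smooth here and v(x) = u'(x) = 0 pointwise, so the identity holds for every test function. Hence v is the weak derivative of u.


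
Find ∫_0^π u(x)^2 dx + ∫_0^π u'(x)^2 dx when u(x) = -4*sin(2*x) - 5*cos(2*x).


||u||_{H^1(0,π)}^2 = 205*π/2

u'(x) = 10*sin(2*x) - 8*cos(2*x).
Expand u² and (u')² and integrate term by term on (0, π), using: for integers n ≥ 1, ∫_0^π sin²(nx) dx = ∫_0^π cos²(nx) dx = π/2; for n ≠ n', ∫_0^π sin(nx)sin(n'x) dx = ∫_0^π cos(nx)cos(n'x) dx = 0; and by product-to-sum, ∫_0^π sin(nx)cos(n'x) dx = ½∫_0^π [sin((n+n')x) + sin((n−n')x)] dx, which is 0 when n+n' is even and 2n/(n²−n'²) when n+n' is odd (it need not vanish on (0, π)).
  u² squared terms: (-5)²·∫cos(2x)² dx = 25·π/2 = 25*π/2;  (-4)²·∫sin(2x)² dx = 16·π/2 = 8*π.
  u² cross terms: 2·(-5)·(-4)·∫cos(2x)·sin(2x) dx = 40·(0) = 0.
  So ∫_0^π u² dx = 25*π/2 + 8*π + 0 = 41*π/2.
  (u')² squared terms: (-8)²·∫cos(2x)² dx = 64·π/2 = 32*π;  (10)²·∫sin(2x)² dx = 100·π/2 = 50*π.
  (u')² cross terms: 2·(-8)·(10)·∫cos(2x)·sin(2x) dx = -160·(0) = 0.
  So ∫_0^π (u')² dx = 32*π + 50*π + 0 = 82*π.
||u||_{H^1}^2 = (41*π/2) + (82*π) = 205*π/2.


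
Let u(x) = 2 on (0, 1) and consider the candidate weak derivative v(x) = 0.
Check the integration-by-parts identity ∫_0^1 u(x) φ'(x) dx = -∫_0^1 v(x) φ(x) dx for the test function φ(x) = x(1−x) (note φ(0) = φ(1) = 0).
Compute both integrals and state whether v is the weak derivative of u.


LHS = 0, RHS = 0. Yes, v = u' weakly.

u(x) = 2, classical derivative u'(x) = 0.
φ(x) = x(1−x), so φ'(x) = 1 - 2*x.
Note φ(0) = φ(1) = 0, so the boundary term u·φ vanishes.
LHS = ∫_0^1 u(x) φ'(x) dx = ∫_0^1 (2 - 4*x) dx. Term by term:
  ∫_0^1 -4*x dx = -2;  ∫_0^1 2 dx = 2.
Sum: -2 + 2 = 0.
So LHS = 0.
∫_0^1 v(x) φ(x) dx = ∫_0^1 (0) dx. Term by term:
  ∫_0^1 0 dx = 0.
So RHS = -∫_0^1 v(x) φ(x) dx = 0.
LHS = RHS, so the identity holds for this test φ.
Moreover u is smooth here and v(x) = u'(x) = 0 pointwise, so the identity holds for every test function. Hence v is the weak derivative of u.


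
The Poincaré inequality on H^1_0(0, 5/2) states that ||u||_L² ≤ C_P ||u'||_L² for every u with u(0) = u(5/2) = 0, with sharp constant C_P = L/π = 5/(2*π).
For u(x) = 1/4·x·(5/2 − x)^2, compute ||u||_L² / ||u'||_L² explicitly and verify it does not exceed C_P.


||u||_L² / ||u'||_L² = 5*sqrt(14)/28 < C_P = 5/(2*π).

u(x) = 1/4·x·(5/2 − x)^2, so u'(x) = (2*x - 5)*(6*x - 5)/16.
u(x) = 1/4·x·(5/2 − x)^2 vanishes at x = 0 and x = 5/2, so u ∈ H^1_0(0, 5/2). Differentiate via the product rule and integrate the resulting polynomials term by term.
  ∫_0^5/2 u² dx = ∫_0^5/2 (x^6/16 - 5*x^5/8 + 75*x^4/32 - 125*x^3/32 + 625*x^2/256) dx. Term by term:
    ∫_0^5/2 x^6/16 dx = 78125/14336;  ∫_0^5/2 -5*x^5/8 dx = -78125/3072;  ∫_0^5/2 75*x^4/32 dx = 46875/1024;
    ∫_0^5/2 -125*x^3/32 dx = -78125/2048;  ∫_0^5/2 625*x^2/256 dx = 78125/6144.
  Sum: 78125/14336 − 78125/3072 + 46875/1024 − 78125/2048 + 78125/6144 = 15625/43008.
  ∫_0^5/2 (u')² dx = ∫_0^5/2 (9*x^4/16 - 15*x^3/4 + 275*x^2/32 - 125*x/16 + 625/256) dx. Term by term:
    ∫_0^5/2 9*x^4/16 dx = 5625/512;  ∫_0^5/2 -15*x^3/4 dx = -9375/256;  ∫_0^5/2 275*x^2/32 dx = 34375/768;
    ∫_0^5/2 -125*x/16 dx = -3125/128;  ∫_0^5/2 625/256 dx = 3125/512.
  Sum: 5625/512 − 9375/256 + 34375/768 − 3125/128 + 3125/512 = 625/768.
∫_0^5/2 u² dx = 15625/43008, so ||u||_L² = 125*sqrt(42)/1344.
∫_0^5/2 (u')² dx = 625/768, so ||u'||_L² = 25*sqrt(3)/48.
Ratio ||u||_L² / ||u'||_L² = 5*sqrt(14)/28.
Sharp Poincaré constant on H^1_0(0, 5/2) is C_P = L/π = 5/(2*π), achieved by sin(2*π/5·x).
A polynomial bump cannot attain the sharp Poincaré constant (only the first sine eigenfunction does), so the ratio is strictly less than C_P, consistent with ||u||_L² ≤ C_P ||u'||_L².


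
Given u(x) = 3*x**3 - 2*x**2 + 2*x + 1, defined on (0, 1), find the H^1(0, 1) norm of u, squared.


||u||_{H^1}^2 = 3469/210

The H^1 norm (squared) on an interval (0, L) is
  ||u||_{H^1}^2 = ∫_0^L u(x)^2 dx + ∫_0^L u'(x)^2 dx.
Compute u'(x) = 9*x**2 - 4*x + 2.
Then u(x)^2 = 9*x**6 - 12*x**5 + 16*x**4 - 2*x**3 + 4*x + 1 and u'(x)^2 = 81*x**4 - 72*x**3 + 52*x**2 - 16*x + 4.
Integrate each monomial from 0 to 1 using ∫_0^1 c·x^n dx = c·1^(n+1)/(n+1):
  ∫_0^1 u(x)^2 dx = ∫_0^1 (9*x^6 - 12*x^5 + 16*x^4 - 2*x^3 + 4*x + 1) dx. Term by term:
    ∫_0^1 9*x^6 dx = 9/7;  ∫_0^1 -12*x^5 dx = -2;  ∫_0^1 16*x^4 dx = 16/5;
    ∫_0^1 -2*x^3 dx = -1/2;  ∫_0^1 4*x dx = 2;  ∫_0^1 1 dx = 1.
  Sum: 9/7 − 2 + 16/5 − 1/2 + 2 + 1 = 349/70.
  ∫_0^1 u'(x)^2 dx = ∫_0^1 (81*x^4 - 72*x^3 + 52*x^2 - 16*x + 4) dx. Term by term:
    ∫_0^1 81*x^4 dx = 81/5;  ∫_0^1 -72*x^3 dx = -18;  ∫_0^1 52*x^2 dx = 52/3;
    ∫_0^1 -16*x dx = -8;  ∫_0^1 4 dx = 4.
  Sum: 81/5 − 18 + 52/3 − 8 + 4 = 173/15.
Adding: ||u||_{H^1}^2 = 349/70 + 173/15 = 3469/210.


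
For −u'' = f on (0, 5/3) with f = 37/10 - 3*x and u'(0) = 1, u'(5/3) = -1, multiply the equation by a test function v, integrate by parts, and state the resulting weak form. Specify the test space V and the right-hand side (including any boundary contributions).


V = H^1(0, 5/3) (v unrestricted at boundary; u is determined up to an additive constant); weak form: ∫_0^5/3 u'v' dx = ∫_0^5/3 (37/10 - 3*x) v dx − v(5/3) − v(0) for all v ∈ V.

Multiply both sides by a test function v and integrate from 0 to 5/3:
  ∫_0^5/3 −u''(x) v(x) dx = ∫_0^5/3 f(x) v(x) dx.
Integrate the LHS by parts once:
  ∫_0^5/3 −u'' v dx = −[u'(x) v(x)]_0^5/3 + ∫_0^5/3 u'(x) v'(x) dx.
Thus ∫_0^5/3 u'(x) v'(x) dx = ∫_0^5/3 f(x) v(x) dx + [u'(x) v(x)]_0^5/3.
Choose V so that boundary terms are either known or forced to vanish.
u has inhomogeneous Neumann u'(0) = 1, u'(5/3) = -1. [u' v]_0^5/3 = (-1)·v(5/3) − (1)·v(0) = − v(5/3) − v(0). Take V = H^1(0, 5/3); boundary term becomes part of RHS.
Weak formulation: find u (satisfying any essential BC) such that ∫_0^5/3 u'(x) v'(x) dx = ∫_0^5/3 f v dx − v(5/3) − v(0) for all v ∈ V (Neumann data are natural BCs: they enter the RHS as boundary terms).
Substituting f(x) = 37/10 - 3*x, the right-hand side is ∫_0^5/3 (37/10 - 3*x) v dx − v(5/3) − v(0).
Compatibility check (pure Neumann): taking v ≡ 1 ∈ V gives 0 = ∫_0^5/3 f dx + (-1) − (1), i.e. ∫_0^5/3 f dx must equal u'(0) − u'(5/3) = 2. Indeed ∫_0^5/3 (37/10 - 3*x) dx = 2, so the data are compatible. The solution is then unique only up to an additive constant (fix it e.g. by requiring ∫_0^5/3 u dx = 0).


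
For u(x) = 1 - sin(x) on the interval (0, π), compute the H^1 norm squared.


||u||_{H^1(0,π)}^2 = -4 + 2*π

u'(x) = -cos(x).
Expand u² and (u')² and integrate term by term on (0, π), using: for integers n ≥ 1, ∫_0^π sin²(nx) dx = ∫_0^π cos²(nx) dx = π/2; for n ≠ n', ∫_0^π sin(nx)sin(n'x) dx = ∫_0^π cos(nx)cos(n'x) dx = 0; and by product-to-sum, ∫_0^π sin(nx)cos(n'x) dx = ½∫_0^π [sin((n+n')x) + sin((n−n')x)] dx, which is 0 when n+n' is even and 2n/(n²−n'²) when n+n' is odd (it need not vanish on (0, π)). For the constant mode: ∫_0^π 1 dx = π, ∫_0^π cos(nx) dx = 0, ∫_0^π sin(nx) dx = (1−(−1)^n)/n.
  u² squared terms: (1)²·∫1 dx = 1·π = π;  (-1)²·∫sin(x)² dx = 1·π/2 = π/2.
  u² cross terms: 2·(1)·(-1)·∫1·sin(x) dx = -2·(2) = -4.
  So ∫_0^π u² dx = π + π/2 − 4 = -4 + 3*π/2.
  (u')² squared terms: (-1)²·∫cos(x)² dx = 1·π/2 = π/2.
  So ∫_0^π (u')² dx = π/2.
||u||_{H^1}^2 = (-4 + 3*π/2) + (π/2) = -4 + 2*π.


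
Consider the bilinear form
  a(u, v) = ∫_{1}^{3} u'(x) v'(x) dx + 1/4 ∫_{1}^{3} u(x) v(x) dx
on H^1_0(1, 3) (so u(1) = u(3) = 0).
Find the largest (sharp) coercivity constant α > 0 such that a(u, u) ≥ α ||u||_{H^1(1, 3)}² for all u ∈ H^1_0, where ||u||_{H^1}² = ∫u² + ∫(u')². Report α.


α = (1 + π^2)/(4 + π^2)

Coercivity of a(·,·) on H^1_0(1, 3) means a(u, u) ≥ α ||u||_{H^1}² for every u ∈ H^1_0.
The interval has length L = 2, and Poincaré/coercivity depend only on L. Here a(u, u) = ∫(u')² + (1/4)·∫u².
Here 0 < c = 1/4 < 1. The condition a(u,u) ≥ α||u||_{H^1}² reads (1−α)∫(u')² ≥ (α−c)∫u². Any admissible α is ≤ 1 (rapidly oscillating u have ∫u²/∫(u')² → 0), and α = 1 would force 0 ≥ (1−c)∫u², impossible since c < 1; so 1−α > 0. By the sharp Poincaré inequality on H^1_0 of an interval of length L, ∫(u')² ≥ (π/L)²∫u² with equality for the first sine mode sin(π(x−x₀)/L) (x₀ the left endpoint), so the inequality holds for all u iff (1−α)(π/L)² ≥ α − c, i.e. α ≤ ((π/L)² + c)/((π/L)² + 1) = (1 + c(L/π)²)/(1 + (L/π)²). With (π/L)² = π^2/4 and c = 1/4, the largest admissible constant is α = ((π/L)² + c)/((π/L)² + 1).
Simplifying, α = (1 + π^2)/(4 + π^2).


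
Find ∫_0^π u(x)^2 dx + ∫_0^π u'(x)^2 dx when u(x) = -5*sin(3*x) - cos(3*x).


||u||_{H^1(0,π)}^2 = 130*π

u'(x) = 3*sin(3*x) - 15*cos(3*x).
Expand u² and (u')² and integrate term by term on (0, π), using: for integers n ≥ 1, ∫_0^π sin²(nx) dx = ∫_0^π cos²(nx) dx = π/2; for n ≠ n', ∫_0^π sin(nx)sin(n'x) dx = ∫_0^π cos(nx)cos(n'x) dx = 0; and by product-to-sum, ∫_0^π sin(nx)cos(n'x) dx = ½∫_0^π [sin((n+n')x) + sin((n−n')x)] dx, which is 0 when n+n' is even and 2n/(n²−n'²) when n+n' is odd (it need not vanish on (0, π)).
  u² squared terms: (-1)²·∫cos(3x)² dx = 1·π/2 = π/2;  (-5)²·∫sin(3x)² dx = 25·π/2 = 25*π/2.
  u² cross terms: 2·(-1)·(-5)·∫cos(3x)·sin(3x) dx = 10·(0) = 0.
  So ∫_0^π u² dx = π/2 + 25*π/2 + 0 = 13*π.
  (u')² squared terms: (-15)²·∫cos(3x)² dx = 225·π/2 = 225*π/2;  (3)²·∫sin(3x)² dx = 9·π/2 = 9*π/2.
  (u')² cross terms: 2·(-15)·(3)·∫cos(3x)·sin(3x) dx = -90·(0) = 0.
  So ∫_0^π (u')² dx = 225*π/2 + 9*π/2 + 0 = 117*π.
||u||_{H^1}^2 = (13*π) + (117*π) = 130*π.


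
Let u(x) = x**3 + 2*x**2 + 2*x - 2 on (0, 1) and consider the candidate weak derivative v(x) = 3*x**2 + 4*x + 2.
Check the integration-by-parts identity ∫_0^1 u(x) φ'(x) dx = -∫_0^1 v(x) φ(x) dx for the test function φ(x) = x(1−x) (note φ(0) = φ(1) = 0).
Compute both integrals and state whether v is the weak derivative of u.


LHS = -49/60, RHS = -49/60. Yes, v = u' weakly.

u(x) = x**3 + 2*x**2 + 2*x - 2, classical derivative u'(x) = 3*x**2 + 4*x + 2.
φ(x) = x(1−x), so φ'(x) = 1 - 2*x.
Note φ(0) = φ(1) = 0, so the boundary term u·φ vanishes.
LHS = ∫_0^1 u(x) φ'(x) dx = ∫_0^1 (-2*x^4 - 3*x^3 - 2*x^2 + 6*x - 2) dx. Term by term:
  ∫_0^1 -2*x^4 dx = -2/5;  ∫_0^1 -3*x^3 dx = -3/4;  ∫_0^1 -2*x^2 dx = -2/3;
  ∫_0^1 6*x dx = 3;  ∫_0^1 -2 dx = -2.
Sum: -2/5 − 3/4 − 2/3 + 3 − 2 = -49/60.
So LHS = -49/60.
∫_0^1 v(x) φ(x) dx = ∫_0^1 (-3*x^4 - x^3 + 2*x^2 + 2*x) dx. Term by term:
  ∫_0^1 -3*x^4 dx = -3/5;  ∫_0^1 -x^3 dx = -1/4;  ∫_0^1 2*x^2 dx = 2/3;
  ∫_0^1 2*x dx = 1.
Sum: -3/5 − 1/4 + 2/3 + 1 = 49/60.
So RHS = -∫_0^1 v(x) φ(x) dx = -49/60.
LHS = RHS, so the identity holds for this test φ.
Moreover u is smooth here and v(x) = u'(x) = 3*x**2 + 4*x + 2 pointwise, so the identity holds for every test function. Hence v is the weak derivative of u.


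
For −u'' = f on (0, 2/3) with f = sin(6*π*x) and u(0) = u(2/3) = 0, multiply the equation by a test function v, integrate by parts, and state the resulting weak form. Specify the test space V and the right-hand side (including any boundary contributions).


V = H^1_0(0, 2/3) (so v(0) = v(2/3) = 0); weak form: ∫_0^2/3 u'v' dx = ∫_0^2/3 (sin(6*π*x)) v dx for all v ∈ V.

Multiply both sides by a test function v and integrate from 0 to 2/3:
  ∫_0^2/3 −u''(x) v(x) dx = ∫_0^2/3 f(x) v(x) dx.
Integrate the LHS by parts once:
  ∫_0^2/3 −u'' v dx = −[u'(x) v(x)]_0^2/3 + ∫_0^2/3 u'(x) v'(x) dx.
Thus ∫_0^2/3 u'(x) v'(x) dx = ∫_0^2/3 f(x) v(x) dx + [u'(x) v(x)]_0^2/3.
Choose V so that boundary terms are either known or forced to vanish.
u is Dirichlet: u(0) = u(2/3) = 0. Let V = H^1_0(0, 2/3); then v(0) = v(2/3) = 0, and [u' v]_0^2/3 = 0.
Weak formulation: find u (satisfying any essential BC) such that ∫_0^2/3 u'(x) v'(x) dx = ∫_0^2/3 f v dx for all v ∈ V.
Substituting f(x) = sin(6*π*x), the right-hand side is ∫_0^2/3 (sin(6*π*x)) v dx.


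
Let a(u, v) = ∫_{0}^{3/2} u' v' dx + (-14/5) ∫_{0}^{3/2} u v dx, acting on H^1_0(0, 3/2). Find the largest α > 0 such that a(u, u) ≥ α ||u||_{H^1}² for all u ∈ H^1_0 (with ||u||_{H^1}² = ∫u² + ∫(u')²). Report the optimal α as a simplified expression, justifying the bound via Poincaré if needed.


α = 2*(-63 + 10*π^2)/(5*(9 + 4*π^2))

Coercivity of a(·,·) on H^1_0(0, 3/2) means a(u, u) ≥ α ||u||_{H^1}² for every u ∈ H^1_0.
The interval has length L = 3/2, and Poincaré/coercivity depend only on L. Here a(u, u) = ∫(u')² + (-14/5)·∫u².
Here c = -14/5 < 0 with |c| < (π/L)² = 4*π^2/9, so coercivity still holds. The condition a(u,u) ≥ α||u||_{H^1}² reads (1−α)∫(u')² ≥ (α−c)∫u². Any admissible α is ≤ 1 (rapidly oscillating u have ∫u²/∫(u')² → 0), and α = 1 would force 0 ≥ (1−c)∫u², impossible since c < 1; so 1−α > 0. By the sharp Poincaré inequality on H^1_0 of an interval of length L, ∫(u')² ≥ (π/L)²∫u² with equality for the first sine mode sin(π(x−x₀)/L) (x₀ the left endpoint), so the inequality holds for all u iff (1−α)(π/L)² ≥ α − c, i.e. α ≤ ((π/L)² + c)/((π/L)² + 1) = (1 + c(L/π)²)/(1 + (L/π)²). (Direct route, valid since c ≤ 0: Poincaré gives c∫u² ≥ c(L/π)²∫(u')², so a(u,u) ≥ (1 + c(L/π)²)∫(u')², while ||u||_{H^1}² ≤ (1 + (L/π)²)∫(u')²; dividing yields the same α.) With (π/L)² = 4*π^2/9 and c = -14/5, the largest admissible constant is α = ((π/L)² + c)/((π/L)² + 1).
Simplifying, α = 2*(-63 + 10*π^2)/(5*(9 + 4*π^2)).


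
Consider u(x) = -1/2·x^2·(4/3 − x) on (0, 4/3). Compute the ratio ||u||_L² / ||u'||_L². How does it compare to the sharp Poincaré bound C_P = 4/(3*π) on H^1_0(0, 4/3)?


||u||_L² / ||u'||_L² = 2*sqrt(14)/21 < C_P = 4/(3*π).

u(x) = -1/2·x^2·(4/3 − x), so u'(x) = x*(9*x - 8)/6.
u(x) = -1/2·x^2·(4/3 − x) vanishes at x = 0 and x = 4/3, so u ∈ H^1_0(0, 4/3). Differentiate via the product rule and integrate the resulting polynomials term by term.
  ∫_0^4/3 u² dx = ∫_0^4/3 (x^6/4 - 2*x^5/3 + 4*x^4/9) dx. Term by term:
    ∫_0^4/3 x^6/4 dx = 4096/15309;  ∫_0^4/3 -2*x^5/3 dx = -4096/6561;  ∫_0^4/3 4*x^4/9 dx = 4096/10935.
  Sum: 4096/15309 − 4096/6561 + 4096/10935 = 4096/229635.
  ∫_0^4/3 (u')² dx = ∫_0^4/3 (9*x^4/4 - 4*x^3 + 16*x^2/9) dx. Term by term:
    ∫_0^4/3 9*x^4/4 dx = 256/135;  ∫_0^4/3 -4*x^3 dx = -256/81;  ∫_0^4/3 16*x^2/9 dx = 1024/729.
  Sum: 256/135 − 256/81 + 1024/729 = 512/3645.
∫_0^4/3 u² dx = 4096/229635, so ||u||_L² = 64*sqrt(35)/2835.
∫_0^4/3 (u')² dx = 512/3645, so ||u'||_L² = 16*sqrt(10)/135.
Ratio ||u||_L² / ||u'||_L² = 2*sqrt(14)/21.
Sharp Poincaré constant on H^1_0(0, 4/3) is C_P = L/π = 4/(3*π), achieved by sin(3*π/4·x).
A polynomial bump cannot attain the sharp Poincaré constant (only the first sine eigenfunction does), so the ratio is strictly less than C_P, consistent with ||u||_L² ≤ C_P ||u'||_L².


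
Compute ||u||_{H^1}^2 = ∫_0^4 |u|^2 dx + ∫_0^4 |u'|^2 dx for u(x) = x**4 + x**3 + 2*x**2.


||u||_{H^1}^2 = 1123840/9

The H^1 norm (squared) on an interval (0, L) is
  ||u||_{H^1}^2 = ∫_0^L u(x)^2 dx + ∫_0^L u'(x)^2 dx.
Compute u'(x) = 4*x**3 + 3*x**2 + 4*x.
Then u(x)^2 = x**8 + 2*x**7 + 5*x**6 + 4*x**5 + 4*x**4 and u'(x)^2 = 16*x**6 + 24*x**5 + 41*x**4 + 24*x**3 + 16*x**2.
Integrate each monomial from 0 to 4 using ∫_0^4 c·x^n dx = c·4^(n+1)/(n+1):
  ∫_0^4 u(x)^2 dx = ∫_0^4 (x^8 + 2*x^7 + 5*x^6 + 4*x^5 + 4*x^4) dx. Term by term:
    ∫_0^4 x^8 dx = 262144/9;  ∫_0^4 2*x^7 dx = 16384;  ∫_0^4 5*x^6 dx = 81920/7;
    ∫_0^4 4*x^5 dx = 8192/3;  ∫_0^4 4*x^4 dx = 4096/5.
  Sum: 262144/9 + 16384 + 81920/7 + 8192/3 + 4096/5 = 19140608/315.
  ∫_0^4 u'(x)^2 dx = ∫_0^4 (16*x^6 + 24*x^5 + 41*x^4 + 24*x^3 + 16*x^2) dx. Term by term:
    ∫_0^4 16*x^6 dx = 262144/7;  ∫_0^4 24*x^5 dx = 16384;  ∫_0^4 41*x^4 dx = 41984/5;
    ∫_0^4 24*x^3 dx = 1536;  ∫_0^4 16*x^2 dx = 1024/3.
  Sum: 262144/7 + 16384 + 41984/5 + 1536 + 1024/3 = 6731264/105.
Adding: ||u||_{H^1}^2 = 19140608/315 + 6731264/105 = 1123840/9.


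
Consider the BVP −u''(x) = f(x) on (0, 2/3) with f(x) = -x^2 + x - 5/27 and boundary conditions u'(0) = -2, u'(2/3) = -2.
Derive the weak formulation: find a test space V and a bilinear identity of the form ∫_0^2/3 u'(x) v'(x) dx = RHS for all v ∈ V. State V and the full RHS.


V = H^1(0, 2/3) (v unrestricted at boundary; u is determined up to an additive constant); weak form: ∫_0^2/3 u'v' dx = ∫_0^2/3 (-x^2 + x - 5/27) v dx − 2·v(2/3) + 2·v(0) for all v ∈ V.

Multiply both sides by a test function v and integrate from 0 to 2/3:
  ∫_0^2/3 −u''(x) v(x) dx = ∫_0^2/3 f(x) v(x) dx.
Integrate the LHS by parts once:
  ∫_0^2/3 −u'' v dx = −[u'(x) v(x)]_0^2/3 + ∫_0^2/3 u'(x) v'(x) dx.
Thus ∫_0^2/3 u'(x) v'(x) dx = ∫_0^2/3 f(x) v(x) dx + [u'(x) v(x)]_0^2/3.
Choose V so that boundary terms are either known or forced to vanish.
u has inhomogeneous Neumann u'(0) = -2, u'(2/3) = -2. [u' v]_0^2/3 = (-2)·v(2/3) − (-2)·v(0) = − 2·v(2/3) + 2·v(0). Take V = H^1(0, 2/3); boundary term becomes part of RHS.
Weak formulation: find u (satisfying any essential BC) such that ∫_0^2/3 u'(x) v'(x) dx = ∫_0^2/3 f v dx − 2·v(2/3) + 2·v(0) for all v ∈ V (Neumann data are natural BCs: they enter the RHS as boundary terms).
Substituting f(x) = -x^2 + x - 5/27, the right-hand side is ∫_0^2/3 (-x^2 + x - 5/27) v dx − 2·v(2/3) + 2·v(0).
Compatibility check (pure Neumann): taking v ≡ 1 ∈ V gives 0 = ∫_0^2/3 f dx + (-2) − (-2), i.e. ∫_0^2/3 f dx must equal u'(0) − u'(2/3) = 0. Indeed ∫_0^2/3 (-x^2 + x - 5/27) dx = 0, so the data are compatible. The solution is then unique only up to an additive constant (fix it e.g. by requiring ∫_0^2/3 u dx = 0).


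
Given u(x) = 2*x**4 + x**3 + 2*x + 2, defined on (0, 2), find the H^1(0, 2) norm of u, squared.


||u||_{H^1}^2 = 785776/315

The H^1 norm (squared) on an interval (0, L) is
  ||u||_{H^1}^2 = ∫_0^L u(x)^2 dx + ∫_0^L u'(x)^2 dx.
Compute u'(x) = 8*x**3 + 3*x**2 + 2.
Then u(x)^2 = 4*x**8 + 4*x**7 + x**6 + 8*x**5 + 12*x**4 + 4*x**3 + 4*x**2 + 8*x + 4 and u'(x)^2 = 64*x**6 + 48*x**5 + 9*x**4 + 32*x**3 + 12*x**2 + 4.
Integrate each monomial from 0 to 2 using ∫_0^2 c·x^n dx = c·2^(n+1)/(n+1):
  ∫_0^2 u(x)^2 dx = ∫_0^2 (4*x^8 + 4*x^7 + x^6 + 8*x^5 + 12*x^4 + 4*x^3 + 4*x^2 + 8*x + 4) dx. Term by term:
    ∫_0^2 4*x^8 dx = 2048/9;  ∫_0^2 4*x^7 dx = 128;  ∫_0^2 x^6 dx = 128/7;
    ∫_0^2 8*x^5 dx = 256/3;  ∫_0^2 12*x^4 dx = 384/5;  ∫_0^2 4*x^3 dx = 16;
    ∫_0^2 4*x^2 dx = 32/3;  ∫_0^2 8*x dx = 16;  ∫_0^2 4 dx = 8.
  Sum: 2048/9 + 128 + 128/7 + 256/3 + 384/5 + 16 + 32/3 + 16 + 8 = 184792/315.
  ∫_0^2 u'(x)^2 dx = ∫_0^2 (64*x^6 + 48*x^5 + 9*x^4 + 32*x^3 + 12*x^2 + 4) dx. Term by term:
    ∫_0^2 64*x^6 dx = 8192/7;  ∫_0^2 48*x^5 dx = 512;  ∫_0^2 9*x^4 dx = 288/5;
    ∫_0^2 32*x^3 dx = 128;  ∫_0^2 12*x^2 dx = 32;  ∫_0^2 4 dx = 8.
  Sum: 8192/7 + 512 + 288/5 + 128 + 32 + 8 = 66776/35.
Adding: ||u||_{H^1}^2 = 184792/315 + 66776/35 = 785776/315.
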